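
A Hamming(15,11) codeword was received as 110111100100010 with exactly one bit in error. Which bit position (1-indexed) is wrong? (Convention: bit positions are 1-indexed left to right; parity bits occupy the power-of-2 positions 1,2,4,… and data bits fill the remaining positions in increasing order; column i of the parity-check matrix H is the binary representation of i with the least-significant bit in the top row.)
Syndrome s = H · r^T (mod 2), r = 110111100100010:
  s[0] = (101010101010101)·(110111100100010) mod 2 = 1+0+0+0+1+0+1+0+0+0+0+0+0+0+0 mod 2 = 1
  s[1] = (011001100110011)·(110111100100010) mod 2 = 0+1+0+0+0+1+1+0+0+1+0+0+0+1+0 mod 2 = 1
  s[2] = (000111100001111)·(110111100100010) mod 2 = 0+0+0+1+1+1+1+0+0+0+0+0+0+1+0 mod 2 = 1
  s[3] = (000000011111111)·(110111100100010) mod 2 = 0+0+0+0+0+0+0+0+0+1+0+0+0+1+0 mod 2 = 0
Syndrome = 1110
Column i of H is the binary representation of i, so the syndrome is the binary index of the flipped bit.
Read s = 1110 with s[0] as LSB: 1·2^0 + 1·2^1 + 1·2^2 + 0·2^3 = 7.
Error is at bit position 7.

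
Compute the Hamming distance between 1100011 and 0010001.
XOR = 1110010, count of 1s = 4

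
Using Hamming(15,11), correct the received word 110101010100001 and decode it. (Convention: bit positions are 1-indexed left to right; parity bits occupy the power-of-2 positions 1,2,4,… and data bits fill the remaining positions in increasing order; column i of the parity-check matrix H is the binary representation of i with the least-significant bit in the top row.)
Syndrome s = H · r^T (mod 2), r = 110101010100001:
  s[0] = (101010101010101)·(110101010100001) mod 2 = 1+0+0+0+0+0+0+0+0+0+0+0+0+0+1 mod 2 = 0
  s[1] = (011001100110011)·(110101010100001) mod 2 = 0+1+0+0+0+1+0+0+0+1+0+0+0+0+1 mod 2 = 0
  s[2] = (000111100001111)·(110101010100001) mod 2 = 0+0+0+1+0+1+0+0+0+0+0+0+0+0+1 mod 2 = 1
  s[3] = (000000011111111)·(110101010100001) mod 2 = 0+0+0+0+0+0+0+1+0+1+0+0+0+0+1 mod 2 = 1
Syndrome = 0011
Column 12 of H equals this syndrome → error at bit 12 (1-indexed).
Flip bit 12: 110101010100001 → 110101010101001
Extract data bits at positions {3,5,6,7,9,10,11,12,13,14,15}: 00100101001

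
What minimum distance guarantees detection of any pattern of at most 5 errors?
Detecting e errors requires d_min ≥ e + 1 = 5 + 1 = 6.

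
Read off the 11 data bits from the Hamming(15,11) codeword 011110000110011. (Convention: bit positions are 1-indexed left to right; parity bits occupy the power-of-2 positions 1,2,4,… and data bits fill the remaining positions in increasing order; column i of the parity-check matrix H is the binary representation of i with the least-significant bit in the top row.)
Parity bits occupy power-of-2 positions; data bits are at positions {3,5,6,7,9,10,11,12,13,14,15} (1-indexed).
Extract: c[3]=1 c[5]=1 c[6]=0 c[7]=0 c[9]=0 c[10]=1 c[11]=1 c[12]=0 c[13]=0 c[14]=1 c[15]=1
Data = 11000110011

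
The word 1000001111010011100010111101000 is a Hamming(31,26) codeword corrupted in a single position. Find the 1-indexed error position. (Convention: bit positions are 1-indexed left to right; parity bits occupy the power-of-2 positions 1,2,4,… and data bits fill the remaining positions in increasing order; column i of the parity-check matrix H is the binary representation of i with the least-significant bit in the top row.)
Syndrome s = H · r^T (mod 2), r = 1000001111010011100010111101000:
  s[0] = (1010101010101010101010101010101)·(1000001111010011100010111101000) mod 2 = 1+0+0+0+0+0+1+0+1+0+0+0+0+0+1+0+1+0+0+0+1+0+1+0+1+0+0+0+0+0+0 mod 2 = 0
  s[1] = (0110011001100110011001100110011)·(1000001111010011100010111101000) mod 2 = 0+0+0+0+0+0+1+0+0+1+0+0+0+0+1+0+0+0+0+0+0+0+1+0+0+1+0+0+0+0+0 mod 2 = 1
  s[2] = (0001111000011110000111100001111)·(1000001111010011100010111101000) mod 2 = 0+0+0+0+0+0+1+0+0+0+0+1+0+0+1+0+0+0+0+0+1+0+1+0+0+0+0+1+0+0+0 mod 2 = 0
  s[3] = (0000000111111110000000011111111)·(1000001111010011100010111101000) mod 2 = 0+0+0+0+0+0+0+1+1+1+0+1+0+0+1+0+0+0+0+0+0+0+0+1+1+1+0+1+0+0+0 mod 2 = 1
  s[4] = (0000000000000001111111111111111)·(1000001111010011100010111101000) mod 2 = 0+0+0+0+0+0+0+0+0+0+0+0+0+0+0+1+1+0+0+0+1+0+1+1+1+1+0+1+0+0+0 mod 2 = 0
Syndrome = 01010
Column i of H is the binary representation of i, so the syndrome is the binary index of the flipped bit.
Read s = 01010 with s[0] as LSB: 0·2^0 + 1·2^1 + 0·2^2 + 1·2^3 + 0·2^4 = 10.
Error is at bit position 10.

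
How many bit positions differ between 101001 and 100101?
XOR = 001100, count of 1s = 2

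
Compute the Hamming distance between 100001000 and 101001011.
XOR = 001000011, count of 1s = 3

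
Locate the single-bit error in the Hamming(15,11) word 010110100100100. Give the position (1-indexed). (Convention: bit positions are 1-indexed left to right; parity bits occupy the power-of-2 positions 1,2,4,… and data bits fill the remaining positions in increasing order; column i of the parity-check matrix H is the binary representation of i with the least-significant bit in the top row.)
Syndrome s = H · r^T (mod 2), r = 010110100100100:
  s[0] = (101010101010101)·(010110100100100) mod 2 = 0+0+0+0+1+0+1+0+0+0+0+0+1+0+0 mod 2 = 1
  s[1] = (011001100110011)·(010110100100100) mod 2 = 0+1+0+0+0+0+1+0+0+1+0+0+0+0+0 mod 2 = 1
  s[2] = (000111100001111)·(010110100100100) mod 2 = 0+0+0+1+1+0+1+0+0+0+0+0+1+0+0 mod 2 = 0
  s[3] = (000000011111111)·(010110100100100) mod 2 = 0+0+0+0+0+0+0+0+0+1+0+0+1+0+0 mod 2 = 0
Syndrome = 1100
Column i of H is the binary representation of i, so the syndrome is the binary index of the flipped bit.
Read s = 1100 with s[0] as LSB: 1·2^0 + 1·2^1 + 0·2^2 + 0·2^3 = 3.
Error is at bit position 3.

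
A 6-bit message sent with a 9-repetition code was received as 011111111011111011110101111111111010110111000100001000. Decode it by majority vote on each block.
Split into 9-bit blocks and majority-vote each:
  block 1 = 011111111: 8 ones, 1 zeros → 1
  block 2 = 011111011: 7 ones, 2 zeros → 1
  block 3 = 110101111: 7 ones, 2 zeros → 1
  block 4 = 111111010: 7 ones, 2 zeros → 1
  block 5 = 110111000: 5 ones, 4 zeros → 1
  block 6 = 100001000: 2 ones, 7 zeros → 0
Decoded = 111110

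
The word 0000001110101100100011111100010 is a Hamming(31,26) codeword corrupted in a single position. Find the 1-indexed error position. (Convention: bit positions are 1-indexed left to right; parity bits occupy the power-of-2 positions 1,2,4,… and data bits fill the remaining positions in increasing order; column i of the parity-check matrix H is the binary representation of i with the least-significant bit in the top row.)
Syndrome s = H · r^T (mod 2), r = 0000001110101100100011111100010:
  s[0] = (1010101010101010101010101010101)·(0000001110101100100011111100010) mod 2 = 0+0+0+0+0+0+1+0+1+0+1+0+1+0+0+0+1+0+0+0+1+0+1+0+1+0+0+0+0+0+0 mod 2 = 0
  s[1] = (0110011001100110011001100110011)·(0000001110101100100011111100010) mod 2 = 0+0+0+0+0+0+1+0+0+0+1+0+0+1+0+0+0+0+0+0+0+1+1+0+0+1+0+0+0+1+0 mod 2 = 1
  s[2] = (0001111000011110000111100001111)·(0000001110101100100011111100010) mod 2 = 0+0+0+0+0+0+1+0+0+0+0+0+1+1+0+0+0+0+0+0+1+1+1+0+0+0+0+0+0+1+0 mod 2 = 1
  s[3] = (0000000111111110000000011111111)·(0000001110101100100011111100010) mod 2 = 0+0+0+0+0+0+0+1+1+0+1+0+1+1+0+0+0+0+0+0+0+0+0+1+1+1+0+0+0+1+0 mod 2 = 1
  s[4] = (0000000000000001111111111111111)·(0000001110101100100011111100010) mod 2 = 0+0+0+0+0+0+0+0+0+0+0+0+0+0+0+0+1+0+0+0+1+1+1+1+1+1+0+0+0+1+0 mod 2 = 0
Syndrome = 01110
Column i of H is the binary representation of i, so the syndrome is the binary index of the flipped bit.
Read s = 01110 with s[0] as LSB: 0·2^0 + 1·2^1 + 1·2^2 + 1·2^3 + 0·2^4 = 14.
Error is at bit position 14.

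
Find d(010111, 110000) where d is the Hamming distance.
XOR = 100111, count of 1s = 4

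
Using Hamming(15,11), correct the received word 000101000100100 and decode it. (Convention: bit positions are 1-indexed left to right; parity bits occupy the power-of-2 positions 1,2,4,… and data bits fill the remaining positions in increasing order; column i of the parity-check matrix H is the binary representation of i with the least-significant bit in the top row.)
Syndrome s = H · r^T (mod 2), r = 000101000100100:
  s[0] = (101010101010101)·(000101000100100) mod 2 = 0+0+0+0+0+0+0+0+0+0+0+0+1+0+0 mod 2 = 1
  s[1] = (011001100110011)·(000101000100100) mod 2 = 0+0+0+0+0+1+0+0+0+1+0+0+0+0+0 mod 2 = 0
  s[2] = (000111100001111)·(000101000100100) mod 2 = 0+0+0+1+0+1+0+0+0+0+0+0+1+0+0 mod 2 = 1
  s[3] = (000000011111111)·(000101000100100) mod 2 = 0+0+0+0+0+0+0+0+0+1+0+0+1+0+0 mod 2 = 0
Syndrome = 1010
Column 5 of H equals this syndrome → error at bit 5 (1-indexed).
Flip bit 5: 000101000100100 → 000111000100100
Extract data bits at positions {3,5,6,7,9,10,11,12,13,14,15}: 01100100100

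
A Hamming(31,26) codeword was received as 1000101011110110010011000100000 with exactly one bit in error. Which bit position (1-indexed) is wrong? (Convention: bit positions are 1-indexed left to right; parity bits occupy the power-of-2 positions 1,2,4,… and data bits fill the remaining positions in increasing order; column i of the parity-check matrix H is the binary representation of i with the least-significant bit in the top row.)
Syndrome s = H · r^T (mod 2), r = 1000101011110110010011000100000:
  s[0] = (1010101010101010101010101010101)·(1000101011110110010011000100000) mod 2 = 1+0+0+0+1+0+1+0+1+0+1+0+0+0+1+0+0+0+0+0+1+0+0+0+0+0+0+0+0+0+0 mod 2 = 1
  s[1] = (0110011001100110011001100110011)·(1000101011110110010011000100000) mod 2 = 0+0+0+0+0+0+1+0+0+1+1+0+0+1+1+0+0+1+0+0+0+1+0+0+0+1+0+0+0+0+0 mod 2 = 0
  s[2] = (0001111000011110000111100001111)·(1000101011110110010011000100000) mod 2 = 0+0+0+0+1+0+1+0+0+0+0+1+0+1+1+0+0+0+0+0+1+1+0+0+0+0+0+0+0+0+0 mod 2 = 1
  s[3] = (0000000111111110000000011111111)·(1000101011110110010011000100000) mod 2 = 0+0+0+0+0+0+0+0+1+1+1+1+0+1+1+0+0+0+0+0+0+0+0+0+0+1+0+0+0+0+0 mod 2 = 1
  s[4] = (0000000000000001111111111111111)·(1000101011110110010011000100000) mod 2 = 0+0+0+0+0+0+0+0+0+0+0+0+0+0+0+0+0+1+0+0+1+1+0+0+0+1+0+0+0+0+0 mod 2 = 0
Syndrome = 10110
Column i of H is the binary representation of i, so the syndrome is the binary index of the flipped bit.
Read s = 10110 with s[0] as LSB: 1·2^0 + 0·2^1 + 1·2^2 + 1·2^3 + 0·2^4 = 13.
Error is at bit position 13.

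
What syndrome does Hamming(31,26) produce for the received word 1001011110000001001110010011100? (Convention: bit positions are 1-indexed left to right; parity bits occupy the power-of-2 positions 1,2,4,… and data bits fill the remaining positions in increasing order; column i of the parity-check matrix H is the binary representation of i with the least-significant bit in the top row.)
Syndrome s = H · r^T (mod 2), r = 1001011110000001001110010011100:
  s[0] = (1010101010101010101010101010101)·(1001011110000001001110010011100) mod 2 = 1+0+0+0+0+0+1+0+1+0+0+0+0+0+0+0+0+0+1+0+1+0+0+0+0+0+1+0+1+0+0 mod 2 = 1
  s[1] = (0110011001100110011001100110011)·(1001011110000001001110010011100) mod 2 = 0+0+0+0+0+1+1+0+0+0+0+0+0+0+0+0+0+0+1+0+0+0+0+0+0+0+1+0+0+0+0 mod 2 = 0
  s[2] = (0001111000011110000111100001111)·(1001011110000001001110010011100) mod 2 = 0+0+0+1+0+1+1+0+0+0+0+0+0+0+0+0+0+0+0+1+1+0+0+0+0+0+0+1+1+0+0 mod 2 = 1
  s[3] = (0000000111111110000000011111111)·(1001011110000001001110010011100) mod 2 = 0+0+0+0+0+0+0+1+1+0+0+0+0+0+0+0+0+0+0+0+0+0+0+1+0+0+1+1+1+0+0 mod 2 = 0
  s[4] = (0000000000000001111111111111111)·(1001011110000001001110010011100) mod 2 = 0+0+0+0+0+0+0+0+0+0+0+0+0+0+0+1+0+0+1+1+1+0+0+1+0+0+1+1+1+0+0 mod 2 = 0
Syndrome = 10100
Non-zero syndrome: error at position 5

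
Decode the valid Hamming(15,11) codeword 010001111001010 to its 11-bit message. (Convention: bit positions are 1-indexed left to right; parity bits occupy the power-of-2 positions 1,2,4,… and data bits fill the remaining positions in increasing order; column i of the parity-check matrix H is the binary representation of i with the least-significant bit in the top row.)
Parity bits occupy power-of-2 positions; data bits are at positions {3,5,6,7,9,10,11,12,13,14,15} (1-indexed).
Extract: c[3]=0 c[5]=0 c[6]=1 c[7]=1 c[9]=1 c[10]=0 c[11]=0 c[12]=1 c[13]=0 c[14]=1 c[15]=0
Data = 00111001010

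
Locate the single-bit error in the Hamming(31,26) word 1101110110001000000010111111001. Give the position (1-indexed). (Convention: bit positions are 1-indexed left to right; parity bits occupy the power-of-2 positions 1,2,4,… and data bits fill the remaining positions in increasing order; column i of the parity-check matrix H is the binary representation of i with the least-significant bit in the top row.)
Syndrome s = H · r^T (mod 2), r = 1101110110001000000010111111001:
  s[0] = (1010101010101010101010101010101)·(1101110110001000000010111111001) mod 2 = 1+0+0+0+1+0+0+0+1+0+0+0+1+0+0+0+0+0+0+0+1+0+1+0+1+0+1+0+0+0+1 mod 2 = 1
  s[1] = (0110011001100110011001100110011)·(1101110110001000000010111111001) mod 2 = 0+1+0+0+0+1+0+0+0+0+0+0+0+0+0+0+0+0+0+0+0+0+1+0+0+1+1+0+0+0+1 mod 2 = 0
  s[2] = (0001111000011110000111100001111)·(1101110110001000000010111111001) mod 2 = 0+0+0+1+1+1+0+0+0+0+0+0+1+0+0+0+0+0+0+0+1+0+1+0+0+0+0+1+0+0+1 mod 2 = 0
  s[3] = (0000000111111110000000011111111)·(1101110110001000000010111111001) mod 2 = 0+0+0+0+0+0+0+1+1+0+0+0+1+0+0+0+0+0+0+0+0+0+0+1+1+1+1+1+0+0+1 mod 2 = 1
  s[4] = (0000000000000001111111111111111)·(1101110110001000000010111111001) mod 2 = 0+0+0+0+0+0+0+0+0+0+0+0+0+0+0+0+0+0+0+0+1+0+1+1+1+1+1+1+0+0+1 mod 2 = 0
Syndrome = 10010
Column i of H is the binary representation of i, so the syndrome is the binary index of the flipped bit.
Read s = 10010 with s[0] as LSB: 1·2^0 + 0·2^1 + 0·2^2 + 1·2^3 + 0·2^4 = 9.
Error is at bit position 9.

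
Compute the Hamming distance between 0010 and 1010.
XOR = 1000, count of 1s = 1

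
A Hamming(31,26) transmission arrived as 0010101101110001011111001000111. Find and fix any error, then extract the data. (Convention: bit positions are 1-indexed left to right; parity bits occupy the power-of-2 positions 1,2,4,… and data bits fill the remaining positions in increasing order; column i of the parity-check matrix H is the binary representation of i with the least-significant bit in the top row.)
Syndrome s = H · r^T (mod 2), r = 0010101101110001011111001000111:
  s[0] = (1010101010101010101010101010101)·(0010101101110001011111001000111) mod 2 = 0+0+1+0+1+0+1+0+0+0+1+0+0+0+0+0+0+0+1+0+1+0+0+0+1+0+0+0+1+0+1 mod 2 = 1
  s[1] = (0110011001100110011001100110011)·(0010101101110001011111001000111) mod 2 = 0+0+1+0+0+0+1+0+0+1+1+0+0+0+0+0+0+1+1+0+0+1+0+0+0+0+0+0+0+1+1 mod 2 = 1
  s[2] = (0001111000011110000111100001111)·(0010101101110001011111001000111) mod 2 = 0+0+0+0+1+0+1+0+0+0+0+1+0+0+0+0+0+0+0+1+1+1+0+0+0+0+0+0+1+1+1 mod 2 = 1
  s[3] = (0000000111111110000000011111111)·(0010101101110001011111001000111) mod 2 = 0+0+0+0+0+0+0+1+0+1+1+1+0+0+0+0+0+0+0+0+0+0+0+0+1+0+0+0+1+1+1 mod 2 = 0
  s[4] = (0000000000000001111111111111111)·(0010101101110001011111001000111) mod 2 = 0+0+0+0+0+0+0+0+0+0+0+0+0+0+0+1+0+1+1+1+1+1+0+0+1+0+0+0+1+1+1 mod 2 = 0
Syndrome = 11100
Column 7 of H equals this syndrome → error at bit 7 (1-indexed).
Flip bit 7: 0010101101110001011111001000111 → 0010100101110001011111001000111
Extract data bits at positions {3,5,6,7,9,10,11,12,13,14,15,17,18,19,20,21,22,23,24,25,26,27,28,29,30,31}: 11000111000011111001000111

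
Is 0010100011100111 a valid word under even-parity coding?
Sum of all bits: 0+0+1+0+1+0+0+0+1+1+1+0+0+1+1+1 = 8; 8 mod 2 = 0. Result is 0 → valid parity.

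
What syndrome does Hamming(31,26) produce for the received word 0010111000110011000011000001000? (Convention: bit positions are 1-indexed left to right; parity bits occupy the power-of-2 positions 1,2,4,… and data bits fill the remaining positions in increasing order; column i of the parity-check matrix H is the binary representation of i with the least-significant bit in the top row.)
Syndrome s = H · r^T (mod 2), r = 0010111000110011000011000001000:
  s[0] = (1010101010101010101010101010101)·(0010111000110011000011000001000) mod 2 = 0+0+1+0+1+0+1+0+0+0+1+0+0+0+1+0+0+0+0+0+1+0+0+0+0+0+0+0+0+0+0 mod 2 = 0
  s[1] = (0110011001100110011001100110011)·(0010111000110011000011000001000) mod 2 = 0+0+1+0+0+1+1+0+0+0+1+0+0+0+1+0+0+0+0+0+0+1+0+0+0+0+0+0+0+0+0 mod 2 = 0
  s[2] = (0001111000011110000111100001111)·(0010111000110011000011000001000) mod 2 = 0+0+0+0+1+1+1+0+0+0+0+1+0+0+1+0+0+0+0+0+1+1+0+0+0+0+0+1+0+0+0 mod 2 = 0
  s[3] = (0000000111111110000000011111111)·(0010111000110011000011000001000) mod 2 = 0+0+0+0+0+0+0+0+0+0+1+1+0+0+1+0+0+0+0+0+0+0+0+0+0+0+0+1+0+0+0 mod 2 = 0
  s[4] = (0000000000000001111111111111111)·(0010111000110011000011000001000) mod 2 = 0+0+0+0+0+0+0+0+0+0+0+0+0+0+0+1+0+0+0+0+1+1+0+0+0+0+0+1+0+0+0 mod 2 = 0
Syndrome = 00000
s = 0: no error detected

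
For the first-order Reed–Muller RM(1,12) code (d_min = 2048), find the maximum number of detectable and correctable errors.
Detection only: up to d_min − 1 = 2047 errors.
Correction: up to ⌊(d_min − 1)/2⌋ = ⌊2047/2⌋ = 1023 errors.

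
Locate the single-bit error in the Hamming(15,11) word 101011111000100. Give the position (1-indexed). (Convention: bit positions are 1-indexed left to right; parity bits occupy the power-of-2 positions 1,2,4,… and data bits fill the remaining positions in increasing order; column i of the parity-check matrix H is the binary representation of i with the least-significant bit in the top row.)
Syndrome s = H · r^T (mod 2), r = 101011111000100:
  s[0] = (101010101010101)·(101011111000100) mod 2 = 1+0+1+0+1+0+1+0+1+0+0+0+1+0+0 mod 2 = 0
  s[1] = (011001100110011)·(101011111000100) mod 2 = 0+0+1+0+0+1+1+0+0+0+0+0+0+0+0 mod 2 = 1
  s[2] = (000111100001111)·(101011111000100) mod 2 = 0+0+0+0+1+1+1+0+0+0+0+0+1+0+0 mod 2 = 0
  s[3] = (000000011111111)·(101011111000100) mod 2 = 0+0+0+0+0+0+0+1+1+0+0+0+1+0+0 mod 2 = 1
Syndrome = 0101
Column i of H is the binary representation of i, so the syndrome is the binary index of the flipped bit.
Read s = 0101 with s[0] as LSB: 0·2^0 + 1·2^1 + 0·2^2 + 1·2^3 = 10.
Error is at bit position 10.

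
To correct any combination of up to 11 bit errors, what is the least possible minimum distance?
Correcting t errors requires d_min ≥ 2t + 1 = 2·11 + 1 = 23.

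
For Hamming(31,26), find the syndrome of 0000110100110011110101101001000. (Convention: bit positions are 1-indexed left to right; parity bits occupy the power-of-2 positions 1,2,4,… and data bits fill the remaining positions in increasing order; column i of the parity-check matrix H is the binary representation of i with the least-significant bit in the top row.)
Syndrome s = H · r^T (mod 2), r = 0000110100110011110101101001000:
  s[0] = (1010101010101010101010101010101)·(0000110100110011110101101001000) mod 2 = 0+0+0+0+1+0+0+0+0+0+1+0+0+0+1+0+1+0+0+0+0+0+1+0+1+0+0+0+0+0+0 mod 2 = 0
  s[1] = (0110011001100110011001100110011)·(0000110100110011110101101001000) mod 2 = 0+0+0+0+0+1+0+0+0+0+1+0+0+0+1+0+0+1+0+0+0+1+1+0+0+0+0+0+0+0+0 mod 2 = 0
  s[2] = (0001111000011110000111100001111)·(0000110100110011110101101001000) mod 2 = 0+0+0+0+1+1+0+0+0+0+0+1+0+0+1+0+0+0+0+1+0+1+1+0+0+0+0+1+0+0+0 mod 2 = 0
  s[3] = (0000000111111110000000011111111)·(0000110100110011110101101001000) mod 2 = 0+0+0+0+0+0+0+1+0+0+1+1+0+0+1+0+0+0+0+0+0+0+0+0+1+0+0+1+0+0+0 mod 2 = 0
  s[4] = (0000000000000001111111111111111)·(0000110100110011110101101001000) mod 2 = 0+0+0+0+0+0+0+0+0+0+0+0+0+0+0+1+1+1+0+1+0+1+1+0+1+0+0+1+0+0+0 mod 2 = 0
Syndrome = 00000
s = 0: no error detected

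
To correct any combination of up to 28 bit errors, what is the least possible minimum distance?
Correcting t errors requires d_min ≥ 2t + 1 = 2·28 + 1 = 57.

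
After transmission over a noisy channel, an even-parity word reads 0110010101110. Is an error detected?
Sum of received bits: 0+1+1+0+0+1+0+1+0+1+1+1+0 = 7; 7 mod 2 = 1. Result is 1 ≠ 0 → error detected.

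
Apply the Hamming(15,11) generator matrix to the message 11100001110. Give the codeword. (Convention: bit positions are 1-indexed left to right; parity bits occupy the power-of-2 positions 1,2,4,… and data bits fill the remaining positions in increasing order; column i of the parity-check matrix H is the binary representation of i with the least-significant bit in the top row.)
Codeword c = d · G (mod 2), d = 11100001110:
  c[0] = d·G[:,0] = (11100001110)·(11011010101) mod 2 = 1+1+0+0+0+0+0+0+1+0+0 mod 2 = 1
  c[1] = d·G[:,1] = (11100001110)·(10110110011) mod 2 = 1+0+1+0+0+0+0+0+0+1+0 mod 2 = 1
  c[2] = d·G[:,2] = (11100001110)·(10000000000) mod 2 = 1+0+0+0+0+0+0+0+0+0+0 mod 2 = 1
  c[3] = d·G[:,3] = (11100001110)·(01110001111) mod 2 = 0+1+1+0+0+0+0+1+1+1+0 mod 2 = 1
  c[4] = d·G[:,4] = (11100001110)·(01000000000) mod 2 = 0+1+0+0+0+0+0+0+0+0+0 mod 2 = 1
  c[5] = d·G[:,5] = (11100001110)·(00100000000) mod 2 = 0+0+1+0+0+0+0+0+0+0+0 mod 2 = 1
  c[6] = d·G[:,6] = (11100001110)·(00010000000) mod 2 = 0+0+0+0+0+0+0+0+0+0+0 mod 2 = 0
  c[7] = d·G[:,7] = (11100001110)·(00001111111) mod 2 = 0+0+0+0+0+0+0+1+1+1+0 mod 2 = 1
  c[8] = d·G[:,8] = (11100001110)·(00001000000) mod 2 = 0+0+0+0+0+0+0+0+0+0+0 mod 2 = 0
  c[9] = d·G[:,9] = (11100001110)·(00000100000) mod 2 = 0+0+0+0+0+0+0+0+0+0+0 mod 2 = 0
  c[10] = d·G[:,10] = (11100001110)·(00000010000) mod 2 = 0+0+0+0+0+0+0+0+0+0+0 mod 2 = 0
  c[11] = d·G[:,11] = (11100001110)·(00000001000) mod 2 = 0+0+0+0+0+0+0+1+0+0+0 mod 2 = 1
  c[12] = d·G[:,12] = (11100001110)·(00000000100) mod 2 = 0+0+0+0+0+0+0+0+1+0+0 mod 2 = 1
  c[13] = d·G[:,13] = (11100001110)·(00000000010) mod 2 = 0+0+0+0+0+0+0+0+0+1+0 mod 2 = 1
  c[14] = d·G[:,14] = (11100001110)·(00000000001) mod 2 = 0+0+0+0+0+0+0+0+0+0+0 mod 2 = 0
Codeword = 111111010001110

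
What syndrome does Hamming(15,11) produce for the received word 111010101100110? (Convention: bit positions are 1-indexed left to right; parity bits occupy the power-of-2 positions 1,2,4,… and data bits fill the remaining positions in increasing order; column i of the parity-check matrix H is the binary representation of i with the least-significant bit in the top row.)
Syndrome s = H · r^T (mod 2), r = 111010101100110:
  s[0] = (101010101010101)·(111010101100110) mod 2 = 1+0+1+0+1+0+1+0+1+0+0+0+1+0+0 mod 2 = 0
  s[1] = (011001100110011)·(111010101100110) mod 2 = 0+1+1+0+0+0+1+0+0+1+0+0+0+1+0 mod 2 = 1
  s[2] = (000111100001111)·(111010101100110) mod 2 = 0+0+0+0+1+0+1+0+0+0+0+0+1+1+0 mod 2 = 0
  s[3] = (000000011111111)·(111010101100110) mod 2 = 0+0+0+0+0+0+0+0+1+1+0+0+1+1+0 mod 2 = 0
Syndrome = 0100
Non-zero syndrome: error at position 2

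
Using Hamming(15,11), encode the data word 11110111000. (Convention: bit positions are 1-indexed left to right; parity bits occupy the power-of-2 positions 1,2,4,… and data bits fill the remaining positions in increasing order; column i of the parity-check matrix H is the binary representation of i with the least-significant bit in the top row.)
Codeword c = d · G (mod 2), d = 11110111000:
  c[0] = d·G[:,0] = (11110111000)·(11011010101) mod 2 = 1+1+0+1+0+0+1+0+0+0+0 mod 2 = 0
  c[1] = d·G[:,1] = (11110111000)·(10110110011) mod 2 = 1+0+1+1+0+1+1+0+0+0+0 mod 2 = 1
  c[2] = d·G[:,2] = (11110111000)·(10000000000) mod 2 = 1+0+0+0+0+0+0+0+0+0+0 mod 2 = 1
  c[3] = d·G[:,3] = (11110111000)·(01110001111) mod 2 = 0+1+1+1+0+0+0+1+0+0+0 mod 2 = 0
  c[4] = d·G[:,4] = (11110111000)·(01000000000) mod 2 = 0+1+0+0+0+0+0+0+0+0+0 mod 2 = 1
  c[5] = d·G[:,5] = (11110111000)·(00100000000) mod 2 = 0+0+1+0+0+0+0+0+0+0+0 mod 2 = 1
  c[6] = d·G[:,6] = (11110111000)·(00010000000) mod 2 = 0+0+0+1+0+0+0+0+0+0+0 mod 2 = 1
  c[7] = d·G[:,7] = (11110111000)·(00001111111) mod 2 = 0+0+0+0+0+1+1+1+0+0+0 mod 2 = 1
  c[8] = d·G[:,8] = (11110111000)·(00001000000) mod 2 = 0+0+0+0+0+0+0+0+0+0+0 mod 2 = 0
  c[9] = d·G[:,9] = (11110111000)·(00000100000) mod 2 = 0+0+0+0+0+1+0+0+0+0+0 mod 2 = 1
  c[10] = d·G[:,10] = (11110111000)·(00000010000) mod 2 = 0+0+0+0+0+0+1+0+0+0+0 mod 2 = 1
  c[11] = d·G[:,11] = (11110111000)·(00000001000) mod 2 = 0+0+0+0+0+0+0+1+0+0+0 mod 2 = 1
  c[12] = d·G[:,12] = (11110111000)·(00000000100) mod 2 = 0+0+0+0+0+0+0+0+0+0+0 mod 2 = 0
  c[13] = d·G[:,13] = (11110111000)·(00000000010) mod 2 = 0+0+0+0+0+0+0+0+0+0+0 mod 2 = 0
  c[14] = d·G[:,14] = (11110111000)·(00000000001) mod 2 = 0+0+0+0+0+0+0+0+0+0+0 mod 2 = 0
Codeword = 011011110111000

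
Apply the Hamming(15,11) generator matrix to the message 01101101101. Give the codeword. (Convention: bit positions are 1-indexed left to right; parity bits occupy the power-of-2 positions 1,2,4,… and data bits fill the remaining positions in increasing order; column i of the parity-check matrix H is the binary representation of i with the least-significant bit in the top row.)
Codeword c = d · G (mod 2), d = 01101101101:
  c[0] = d·G[:,0] = (01101101101)·(11011010101) mod 2 = 0+1+0+0+1+0+0+0+1+0+1 mod 2 = 0
  c[1] = d·G[:,1] = (01101101101)·(10110110011) mod 2 = 0+0+1+0+0+1+0+0+0+0+1 mod 2 = 1
  c[2] = d·G[:,2] = (01101101101)·(10000000000) mod 2 = 0+0+0+0+0+0+0+0+0+0+0 mod 2 = 0
  c[3] = d·G[:,3] = (01101101101)·(01110001111) mod 2 = 0+1+1+0+0+0+0+1+1+0+1 mod 2 = 1
  c[4] = d·G[:,4] = (01101101101)·(01000000000) mod 2 = 0+1+0+0+0+0+0+0+0+0+0 mod 2 = 1
  c[5] = d·G[:,5] = (01101101101)·(00100000000) mod 2 = 0+0+1+0+0+0+0+0+0+0+0 mod 2 = 1
  c[6] = d·G[:,6] = (01101101101)·(00010000000) mod 2 = 0+0+0+0+0+0+0+0+0+0+0 mod 2 = 0
  c[7] = d·G[:,7] = (01101101101)·(00001111111) mod 2 = 0+0+0+0+1+1+0+1+1+0+1 mod 2 = 1
  c[8] = d·G[:,8] = (01101101101)·(00001000000) mod 2 = 0+0+0+0+1+0+0+0+0+0+0 mod 2 = 1
  c[9] = d·G[:,9] = (01101101101)·(00000100000) mod 2 = 0+0+0+0+0+1+0+0+0+0+0 mod 2 = 1
  c[10] = d·G[:,10] = (01101101101)·(00000010000) mod 2 = 0+0+0+0+0+0+0+0+0+0+0 mod 2 = 0
  c[11] = d·G[:,11] = (01101101101)·(00000001000) mod 2 = 0+0+0+0+0+0+0+1+0+0+0 mod 2 = 1
  c[12] = d·G[:,12] = (01101101101)·(00000000100) mod 2 = 0+0+0+0+0+0+0+0+1+0+0 mod 2 = 1
  c[13] = d·G[:,13] = (01101101101)·(00000000010) mod 2 = 0+0+0+0+0+0+0+0+0+0+0 mod 2 = 0
  c[14] = d·G[:,14] = (01101101101)·(00000000001) mod 2 = 0+0+0+0+0+0+0+0+0+0+1 mod 2 = 1
Codeword = 010111011101101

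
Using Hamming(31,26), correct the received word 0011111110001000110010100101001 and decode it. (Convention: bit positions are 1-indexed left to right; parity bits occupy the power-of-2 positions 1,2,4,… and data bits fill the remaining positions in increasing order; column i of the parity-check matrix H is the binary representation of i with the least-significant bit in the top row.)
Syndrome s = H · r^T (mod 2), r = 0011111110001000110010100101001:
  s[0] = (1010101010101010101010101010101)·(0011111110001000110010100101001) mod 2 = 0+0+1+0+1+0+1+0+1+0+0+0+1+0+0+0+1+0+0+0+1+0+1+0+0+0+0+0+0+0+1 mod 2 = 1
  s[1] = (0110011001100110011001100110011)·(0011111110001000110010100101001) mod 2 = 0+0+1+0+0+1+1+0+0+0+0+0+0+0+0+0+0+1+0+0+0+0+1+0+0+1+0+0+0+0+1 mod 2 = 1
  s[2] = (0001111000011110000111100001111)·(0011111110001000110010100101001) mod 2 = 0+0+0+1+1+1+1+0+0+0+0+0+1+0+0+0+0+0+0+0+1+0+1+0+0+0+0+1+0+0+1 mod 2 = 1
  s[3] = (0000000111111110000000011111111)·(0011111110001000110010100101001) mod 2 = 0+0+0+0+0+0+0+1+1+0+0+0+1+0+0+0+0+0+0+0+0+0+0+0+0+1+0+1+0+0+1 mod 2 = 0
  s[4] = (0000000000000001111111111111111)·(0011111110001000110010100101001) mod 2 = 0+0+0+0+0+0+0+0+0+0+0+0+0+0+0+0+1+1+0+0+1+0+1+0+0+1+0+1+0+0+1 mod 2 = 1
Syndrome = 11101
Column 23 of H equals this syndrome → error at bit 23 (1-indexed).
Flip bit 23: 0011111110001000110010100101001 → 0011111110001000110010000101001
Extract data bits at positions {3,5,6,7,9,10,11,12,13,14,15,17,18,19,20,21,22,23,24,25,26,27,28,29,30,31}: 11111000100110010000101001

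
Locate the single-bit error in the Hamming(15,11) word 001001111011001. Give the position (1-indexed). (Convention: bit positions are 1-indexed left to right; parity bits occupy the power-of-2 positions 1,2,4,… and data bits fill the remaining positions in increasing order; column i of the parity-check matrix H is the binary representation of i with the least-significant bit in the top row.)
Syndrome s = H · r^T (mod 2), r = 001001111011001:
  s[0] = (101010101010101)·(001001111011001) mod 2 = 0+0+1+0+0+0+1+0+1+0+1+0+0+0+1 mod 2 = 1
  s[1] = (011001100110011)·(001001111011001) mod 2 = 0+0+1+0+0+1+1+0+0+0+1+0+0+0+1 mod 2 = 1
  s[2] = (000111100001111)·(001001111011001) mod 2 = 0+0+0+0+0+1+1+0+0+0+0+1+0+0+1 mod 2 = 0
  s[3] = (000000011111111)·(001001111011001) mod 2 = 0+0+0+0+0+0+0+1+1+0+1+1+0+0+1 mod 2 = 1
Syndrome = 1101
Column i of H is the binary representation of i, so the syndrome is the binary index of the flipped bit.
Read s = 1101 with s[0] as LSB: 1·2^0 + 1·2^1 + 0·2^2 + 1·2^3 = 11.
Error is at bit position 11.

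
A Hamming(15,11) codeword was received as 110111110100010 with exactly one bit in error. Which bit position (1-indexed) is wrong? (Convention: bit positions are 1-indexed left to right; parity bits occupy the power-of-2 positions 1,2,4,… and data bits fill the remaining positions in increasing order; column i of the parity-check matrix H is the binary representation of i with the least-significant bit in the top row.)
Syndrome s = H · r^T (mod 2), r = 110111110100010:
  s[0] = (101010101010101)·(110111110100010) mod 2 = 1+0+0+0+1+0+1+0+0+0+0+0+0+0+0 mod 2 = 1
  s[1] = (011001100110011)·(110111110100010) mod 2 = 0+1+0+0+0+1+1+0+0+1+0+0+0+1+0 mod 2 = 1
  s[2] = (000111100001111)·(110111110100010) mod 2 = 0+0+0+1+1+1+1+0+0+0+0+0+0+1+0 mod 2 = 1
  s[3] = (000000011111111)·(110111110100010) mod 2 = 0+0+0+0+0+0+0+1+0+1+0+0+0+1+0 mod 2 = 1
Syndrome = 1111
Column i of H is the binary representation of i, so the syndrome is the binary index of the flipped bit.
Read s = 1111 with s[0] as LSB: 1·2^0 + 1·2^1 + 1·2^2 + 1·2^3 = 15.
Error is at bit position 15.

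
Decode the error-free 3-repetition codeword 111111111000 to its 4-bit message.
Split into 3-bit blocks: 111 111 111 000
Data = 1110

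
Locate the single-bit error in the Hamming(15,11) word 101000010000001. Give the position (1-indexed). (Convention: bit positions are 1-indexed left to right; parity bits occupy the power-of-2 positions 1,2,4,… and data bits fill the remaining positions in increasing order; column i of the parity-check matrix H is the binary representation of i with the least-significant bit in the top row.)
Syndrome s = H · r^T (mod 2), r = 101000010000001:
  s[0] = (101010101010101)·(101000010000001) mod 2 = 1+0+1+0+0+0+0+0+0+0+0+0+0+0+1 mod 2 = 1
  s[1] = (011001100110011)·(101000010000001) mod 2 = 0+0+1+0+0+0+0+0+0+0+0+0+0+0+1 mod 2 = 0
  s[2] = (000111100001111)·(101000010000001) mod 2 = 0+0+0+0+0+0+0+0+0+0+0+0+0+0+1 mod 2 = 1
  s[3] = (000000011111111)·(101000010000001) mod 2 = 0+0+0+0+0+0+0+1+0+0+0+0+0+0+1 mod 2 = 0
Syndrome = 1010
Column i of H is the binary representation of i, so the syndrome is the binary index of the flipped bit.
Read s = 1010 with s[0] as LSB: 1·2^0 + 0·2^1 + 1·2^2 + 0·2^3 = 5.
Error is at bit position 5.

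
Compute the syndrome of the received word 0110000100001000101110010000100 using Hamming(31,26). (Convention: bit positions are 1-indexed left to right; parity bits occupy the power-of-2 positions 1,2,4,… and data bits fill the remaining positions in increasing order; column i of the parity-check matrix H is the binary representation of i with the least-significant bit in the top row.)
Syndrome s = H · r^T (mod 2), r = 0110000100001000101110010000100:
  s[0] = (1010101010101010101010101010101)·(0110000100001000101110010000100) mod 2 = 0+0+1+0+0+0+0+0+0+0+0+0+1+0+0+0+1+0+1+0+1+0+0+0+0+0+0+0+1+0+0 mod 2 = 0
  s[1] = (0110011001100110011001100110011)·(0110000100001000101110010000100) mod 2 = 0+1+1+0+0+0+0+0+0+0+0+0+0+0+0+0+0+0+1+0+0+0+0+0+0+0+0+0+0+0+0 mod 2 = 1
  s[2] = (0001111000011110000111100001111)·(0110000100001000101110010000100) mod 2 = 0+0+0+0+0+0+0+0+0+0+0+0+1+0+0+0+0+0+0+1+1+0+0+0+0+0+0+0+1+0+0 mod 2 = 0
  s[3] = (0000000111111110000000011111111)·(0110000100001000101110010000100) mod 2 = 0+0+0+0+0+0+0+1+0+0+0+0+1+0+0+0+0+0+0+0+0+0+0+1+0+0+0+0+1+0+0 mod 2 = 0
  s[4] = (0000000000000001111111111111111)·(0110000100001000101110010000100) mod 2 = 0+0+0+0+0+0+0+0+0+0+0+0+0+0+0+0+1+0+1+1+1+0+0+1+0+0+0+0+1+0+0 mod 2 = 0
Syndrome = 01000
Non-zero syndrome: error at position 2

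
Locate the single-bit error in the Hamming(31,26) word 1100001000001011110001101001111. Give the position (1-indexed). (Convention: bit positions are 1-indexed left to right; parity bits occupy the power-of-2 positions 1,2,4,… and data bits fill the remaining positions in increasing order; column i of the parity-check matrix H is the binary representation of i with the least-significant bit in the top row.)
Syndrome s = H · r^T (mod 2), r = 1100001000001011110001101001111:
  s[0] = (1010101010101010101010101010101)·(1100001000001011110001101001111) mod 2 = 1+0+0+0+0+0+1+0+0+0+0+0+1+0+1+0+1+0+0+0+0+0+1+0+1+0+0+0+1+0+1 mod 2 = 1
  s[1] = (0110011001100110011001100110011)·(1100001000001011110001101001111) mod 2 = 0+1+0+0+0+0+1+0+0+0+0+0+0+0+1+0+0+1+0+0+0+1+1+0+0+0+0+0+0+1+1 mod 2 = 0
  s[2] = (0001111000011110000111100001111)·(1100001000001011110001101001111) mod 2 = 0+0+0+0+0+0+1+0+0+0+0+0+1+0+1+0+0+0+0+0+0+1+1+0+0+0+0+1+1+1+1 mod 2 = 1
  s[3] = (0000000111111110000000011111111)·(1100001000001011110001101001111) mod 2 = 0+0+0+0+0+0+0+0+0+0+0+0+1+0+1+0+0+0+0+0+0+0+0+0+1+0+0+1+1+1+1 mod 2 = 1
  s[4] = (0000000000000001111111111111111)·(1100001000001011110001101001111) mod 2 = 0+0+0+0+0+0+0+0+0+0+0+0+0+0+0+1+1+1+0+0+0+1+1+0+1+0+0+1+1+1+1 mod 2 = 0
Syndrome = 10110
Column i of H is the binary representation of i, so the syndrome is the binary index of the flipped bit.
Read s = 10110 with s[0] as LSB: 1·2^0 + 0·2^1 + 1·2^2 + 1·2^3 + 0·2^4 = 13.
Error is at bit position 13.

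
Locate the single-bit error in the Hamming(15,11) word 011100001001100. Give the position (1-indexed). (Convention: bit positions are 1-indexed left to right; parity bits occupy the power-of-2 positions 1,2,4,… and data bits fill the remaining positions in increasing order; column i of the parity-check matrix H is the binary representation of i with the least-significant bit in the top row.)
Syndrome s = H · r^T (mod 2), r = 011100001001100:
  s[0] = (101010101010101)·(011100001001100) mod 2 = 0+0+1+0+0+0+0+0+1+0+0+0+1+0+0 mod 2 = 1
  s[1] = (011001100110011)·(011100001001100) mod 2 = 0+1+1+0+0+0+0+0+0+0+0+0+0+0+0 mod 2 = 0
  s[2] = (000111100001111)·(011100001001100) mod 2 = 0+0+0+1+0+0+0+0+0+0+0+1+1+0+0 mod 2 = 1
  s[3] = (000000011111111)·(011100001001100) mod 2 = 0+0+0+0+0+0+0+0+1+0+0+1+1+0+0 mod 2 = 1
Syndrome = 1011
Column i of H is the binary representation of i, so the syndrome is the binary index of the flipped bit.
Read s = 1011 with s[0] as LSB: 1·2^0 + 0·2^1 + 1·2^2 + 1·2^3 = 13.
Error is at bit position 13.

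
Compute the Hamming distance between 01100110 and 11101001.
XOR = 10001111, count of 1s = 5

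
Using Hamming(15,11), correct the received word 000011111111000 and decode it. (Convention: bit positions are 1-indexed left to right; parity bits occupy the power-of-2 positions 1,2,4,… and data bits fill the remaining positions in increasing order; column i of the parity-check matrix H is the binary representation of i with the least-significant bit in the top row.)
Syndrome s = H · r^T (mod 2), r = 000011111111000:
  s[0] = (101010101010101)·(000011111111000) mod 2 = 0+0+0+0+1+0+1+0+1+0+1+0+0+0+0 mod 2 = 0
  s[1] = (011001100110011)·(000011111111000) mod 2 = 0+0+0+0+0+1+1+0+0+1+1+0+0+0+0 mod 2 = 0
  s[2] = (000111100001111)·(000011111111000) mod 2 = 0+0+0+0+1+1+1+0+0+0+0+1+0+0+0 mod 2 = 0
  s[3] = (000000011111111)·(000011111111000) mod 2 = 0+0+0+0+0+0+0+1+1+1+1+1+0+0+0 mod 2 = 1
Syndrome = 0001
Column 8 of H equals this syndrome → error at bit 8 (1-indexed).
Flip bit 8: 000011111111000 → 000011101111000
Extract data bits at positions {3,5,6,7,9,10,11,12,13,14,15}: 01111111000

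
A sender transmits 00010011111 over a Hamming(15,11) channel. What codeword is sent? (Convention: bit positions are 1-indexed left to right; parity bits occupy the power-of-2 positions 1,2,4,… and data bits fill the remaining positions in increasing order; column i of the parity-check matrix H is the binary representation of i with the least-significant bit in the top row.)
Codeword c = d · G (mod 2), d = 00010011111:
  c[0] = d·G[:,0] = (00010011111)·(11011010101) mod 2 = 0+0+0+1+0+0+1+0+1+0+1 mod 2 = 0
  c[1] = d·G[:,1] = (00010011111)·(10110110011) mod 2 = 0+0+0+1+0+0+1+0+0+1+1 mod 2 = 0
  c[2] = d·G[:,2] = (00010011111)·(10000000000) mod 2 = 0+0+0+0+0+0+0+0+0+0+0 mod 2 = 0
  c[3] = d·G[:,3] = (00010011111)·(01110001111) mod 2 = 0+0+0+1+0+0+0+1+1+1+1 mod 2 = 1
  c[4] = d·G[:,4] = (00010011111)·(01000000000) mod 2 = 0+0+0+0+0+0+0+0+0+0+0 mod 2 = 0
  c[5] = d·G[:,5] = (00010011111)·(00100000000) mod 2 = 0+0+0+0+0+0+0+0+0+0+0 mod 2 = 0
  c[6] = d·G[:,6] = (00010011111)·(00010000000) mod 2 = 0+0+0+1+0+0+0+0+0+0+0 mod 2 = 1
  c[7] = d·G[:,7] = (00010011111)·(00001111111) mod 2 = 0+0+0+0+0+0+1+1+1+1+1 mod 2 = 1
  c[8] = d·G[:,8] = (00010011111)·(00001000000) mod 2 = 0+0+0+0+0+0+0+0+0+0+0 mod 2 = 0
  c[9] = d·G[:,9] = (00010011111)·(00000100000) mod 2 = 0+0+0+0+0+0+0+0+0+0+0 mod 2 = 0
  c[10] = d·G[:,10] = (00010011111)·(00000010000) mod 2 = 0+0+0+0+0+0+1+0+0+0+0 mod 2 = 1
  c[11] = d·G[:,11] = (00010011111)·(00000001000) mod 2 = 0+0+0+0+0+0+0+1+0+0+0 mod 2 = 1
  c[12] = d·G[:,12] = (00010011111)·(00000000100) mod 2 = 0+0+0+0+0+0+0+0+1+0+0 mod 2 = 1
  c[13] = d·G[:,13] = (00010011111)·(00000000010) mod 2 = 0+0+0+0+0+0+0+0+0+1+0 mod 2 = 1
  c[14] = d·G[:,14] = (00010011111)·(00000000001) mod 2 = 0+0+0+0+0+0+0+0+0+0+1 mod 2 = 1
Codeword = 000100110011111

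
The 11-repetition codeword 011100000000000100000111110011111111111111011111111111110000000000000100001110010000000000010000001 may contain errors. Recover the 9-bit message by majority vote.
Split into 11-bit blocks and majority-vote each:
  block 1 = 01110000000: 3 ones, 8 zeros → 0
  block 2 = 00001000001: 2 ones, 9 zeros → 0
  block 3 = 11110011111: 9 ones, 2 zeros → 1
  block 4 = 11111111101: 10 ones, 1 zeros → 1
  block 5 = 11111111111: 11 ones, 0 zeros → 1
  block 6 = 10000000000: 1 ones, 10 zeros → 0
  block 7 = 00010000111: 4 ones, 7 zeros → 0
  block 8 = 00100000000: 1 ones, 10 zeros → 0
  block 9 = 00010000001: 2 ones, 9 zeros → 0
Decoded = 001110000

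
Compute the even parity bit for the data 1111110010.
Sum of data bits: 1+1+1+1+1+1+0+0+1+0 = 7.
7 mod 2 = 1, so parity bit = 1.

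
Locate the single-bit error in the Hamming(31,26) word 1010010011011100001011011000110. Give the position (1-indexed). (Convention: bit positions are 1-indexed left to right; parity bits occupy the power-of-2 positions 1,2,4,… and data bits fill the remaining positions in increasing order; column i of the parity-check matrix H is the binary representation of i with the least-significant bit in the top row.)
Syndrome s = H · r^T (mod 2), r = 1010010011011100001011011000110:
  s[0] = (1010101010101010101010101010101)·(1010010011011100001011011000110) mod 2 = 1+0+1+0+0+0+0+0+1+0+0+0+1+0+0+0+0+0+1+0+1+0+0+0+1+0+0+0+1+0+0 mod 2 = 0
  s[1] = (0110011001100110011001100110011)·(1010010011011100001011011000110) mod 2 = 0+0+1+0+0+1+0+0+0+1+0+0+0+1+0+0+0+0+1+0+0+1+0+0+0+0+0+0+0+1+0 mod 2 = 1
  s[2] = (0001111000011110000111100001111)·(1010010011011100001011011000110) mod 2 = 0+0+0+0+0+1+0+0+0+0+0+1+1+1+0+0+0+0+0+0+1+1+0+0+0+0+0+0+1+1+0 mod 2 = 0
  s[3] = (0000000111111110000000011111111)·(1010010011011100001011011000110) mod 2 = 0+0+0+0+0+0+0+0+1+1+0+1+1+1+0+0+0+0+0+0+0+0+0+1+1+0+0+0+1+1+0 mod 2 = 1
  s[4] = (0000000000000001111111111111111)·(1010010011011100001011011000110) mod 2 = 0+0+0+0+0+0+0+0+0+0+0+0+0+0+0+0+0+0+1+0+1+1+0+1+1+0+0+0+1+1+0 mod 2 = 1
Syndrome = 01011
Column i of H is the binary representation of i, so the syndrome is the binary index of the flipped bit.
Read s = 01011 with s[0] as LSB: 0·2^0 + 1·2^1 + 0·2^2 + 1·2^3 + 1·2^4 = 26.
Error is at bit position 26.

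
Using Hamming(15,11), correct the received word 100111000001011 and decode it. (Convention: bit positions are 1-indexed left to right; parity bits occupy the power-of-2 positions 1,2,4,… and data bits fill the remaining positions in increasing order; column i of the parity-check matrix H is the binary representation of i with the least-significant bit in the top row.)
Syndrome s = H · r^T (mod 2), r = 100111000001011:
  s[0] = (101010101010101)·(100111000001011) mod 2 = 1+0+0+0+1+0+0+0+0+0+0+0+0+0+1 mod 2 = 1
  s[1] = (011001100110011)·(100111000001011) mod 2 = 0+0+0+0+0+1+0+0+0+0+0+0+0+1+1 mod 2 = 1
  s[2] = (000111100001111)·(100111000001011) mod 2 = 0+0+0+1+1+1+0+0+0+0+0+1+0+1+1 mod 2 = 0
  s[3] = (000000011111111)·(100111000001011) mod 2 = 0+0+0+0+0+0+0+0+0+0+0+1+0+1+1 mod 2 = 1
Syndrome = 1101
Column 11 of H equals this syndrome → error at bit 11 (1-indexed).
Flip bit 11: 100111000001011 → 100111000011011
Extract data bits at positions {3,5,6,7,9,10,11,12,13,14,15}: 01100011011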